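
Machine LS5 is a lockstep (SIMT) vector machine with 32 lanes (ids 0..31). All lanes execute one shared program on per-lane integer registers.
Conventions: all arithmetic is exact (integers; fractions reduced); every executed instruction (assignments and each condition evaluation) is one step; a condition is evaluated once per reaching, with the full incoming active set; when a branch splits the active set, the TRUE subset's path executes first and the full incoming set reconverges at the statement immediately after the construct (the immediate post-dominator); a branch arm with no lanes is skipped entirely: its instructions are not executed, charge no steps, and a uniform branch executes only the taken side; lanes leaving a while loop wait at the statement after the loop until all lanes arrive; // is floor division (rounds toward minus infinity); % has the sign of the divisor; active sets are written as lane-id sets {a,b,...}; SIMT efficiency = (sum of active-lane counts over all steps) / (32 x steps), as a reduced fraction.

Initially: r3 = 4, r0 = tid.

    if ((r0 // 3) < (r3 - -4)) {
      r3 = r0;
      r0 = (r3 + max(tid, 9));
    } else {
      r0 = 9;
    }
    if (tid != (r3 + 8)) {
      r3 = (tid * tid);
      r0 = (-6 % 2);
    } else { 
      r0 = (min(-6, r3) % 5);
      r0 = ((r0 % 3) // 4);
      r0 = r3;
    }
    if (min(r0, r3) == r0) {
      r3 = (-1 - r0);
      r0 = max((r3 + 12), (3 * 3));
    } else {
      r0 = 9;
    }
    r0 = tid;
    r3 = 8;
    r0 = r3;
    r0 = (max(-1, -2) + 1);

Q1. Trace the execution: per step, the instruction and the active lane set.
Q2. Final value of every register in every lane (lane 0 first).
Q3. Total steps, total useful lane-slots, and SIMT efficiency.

step 0: eval ((r0 // 3) < (r3 - -4)) {0,1,2,3,4,5,6,7,8,9,10,11,12,13,14,15,16,17,18,19,20,21,22,23,24,25,26,27,28,29,30,31}
step 1: r3 <- r0                     {0,1,2,3,4,5,6,7,8,9,10,11,12,13,14,15,16,17,18,19,20,21,22,23}
step 2: r0 <- (r3 + max(tid, 9))     {0,1,2,3,4,5,6,7,8,9,10,11,12,13,14,15,16,17,18,19,20,21,22,23}
step 3: r0 <- 9                      {24,25,26,27,28,29,30,31}
step 4: eval (tid != (r3 + 8))       {0,1,2,3,4,5,6,7,8,9,10,11,12,13,14,15,16,17,18,19,20,21,22,23,24,25,26,27,28,29,30,31}
step 5: r3 <- (tid * tid)            {0,1,2,3,4,5,6,7,8,9,10,11,12,13,14,15,16,17,18,19,20,21,22,23,24,25,26,27,28,29,30,31}
step 6: r0 <- (-6 % 2)               {0,1,2,3,4,5,6,7,8,9,10,11,12,13,14,15,16,17,18,19,20,21,22,23,24,25,26,27,28,29,30,31}
step 7: eval (min(r0, r3) == r0)     {0,1,2,3,4,5,6,7,8,9,10,11,12,13,14,15,16,17,18,19,20,21,22,23,24,25,26,27,28,29,30,31}
step 8: r3 <- (-1 - r0)              {0,1,2,3,4,5,6,7,8,9,10,11,12,13,14,15,16,17,18,19,20,21,22,23,24,25,26,27,28,29,30,31}
step 9: r0 <- max((r3 + 12), (3 * 3)) {0,1,2,3,4,5,6,7,8,9,10,11,12,13,14,15,16,17,18,19,20,21,22,23,24,25,26,27,28,29,30,31}
step 10: r0 <- tid                    {0,1,2,3,4,5,6,7,8,9,10,11,12,13,14,15,16,17,18,19,20,21,22,23,24,25,26,27,28,29,30,31}
step 11: r3 <- 8                      {0,1,2,3,4,5,6,7,8,9,10,11,12,13,14,15,16,17,18,19,20,21,22,23,24,25,26,27,28,29,30,31}
step 12: r0 <- r3                     {0,1,2,3,4,5,6,7,8,9,10,11,12,13,14,15,16,17,18,19,20,21,22,23,24,25,26,27,28,29,30,31}
step 13: r0 <- (max(-1, -2) + 1)      {0,1,2,3,4,5,6,7,8,9,10,11,12,13,14,15,16,17,18,19,20,21,22,23,24,25,26,27,28,29,30,31}

Answer: 14 steps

r3: 8,8,8,8,8,8,8,8,8,8,8,8,8,8,8,8,8,8,8,8,8,8,8,8,8,8,8,8,8,8,8,8
r0: 0,0,0,0,0,0,0,0,0,0,0,0,0,0,0,0,0,0,0,0,0,0,0,0,0,0,0,0,0,0,0,0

steps = 14; useful = 408; efficiency = 408/448 = 51/56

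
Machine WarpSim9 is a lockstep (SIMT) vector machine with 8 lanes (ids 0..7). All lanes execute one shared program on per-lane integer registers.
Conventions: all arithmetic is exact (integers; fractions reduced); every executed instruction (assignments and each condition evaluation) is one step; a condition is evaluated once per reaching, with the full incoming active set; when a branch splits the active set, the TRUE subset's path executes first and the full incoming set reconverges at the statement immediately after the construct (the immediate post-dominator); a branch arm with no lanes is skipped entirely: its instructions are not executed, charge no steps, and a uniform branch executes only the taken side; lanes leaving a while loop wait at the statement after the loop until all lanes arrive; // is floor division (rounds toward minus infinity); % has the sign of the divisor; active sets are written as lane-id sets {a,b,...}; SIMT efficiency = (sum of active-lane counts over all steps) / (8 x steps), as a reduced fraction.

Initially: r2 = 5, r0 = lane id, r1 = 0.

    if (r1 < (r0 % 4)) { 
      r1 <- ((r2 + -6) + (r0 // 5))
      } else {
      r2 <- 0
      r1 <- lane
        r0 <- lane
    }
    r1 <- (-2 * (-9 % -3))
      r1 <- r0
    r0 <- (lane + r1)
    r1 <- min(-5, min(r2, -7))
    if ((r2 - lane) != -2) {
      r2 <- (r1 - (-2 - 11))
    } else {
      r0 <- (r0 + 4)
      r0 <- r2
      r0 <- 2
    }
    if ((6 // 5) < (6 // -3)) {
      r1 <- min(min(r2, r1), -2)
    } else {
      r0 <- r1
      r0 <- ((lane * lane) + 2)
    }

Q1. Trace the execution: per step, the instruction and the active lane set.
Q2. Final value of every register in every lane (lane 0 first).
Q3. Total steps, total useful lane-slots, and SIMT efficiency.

step 0: eval (r1 < (r0 % 4))         {0,1,2,3,4,5,6,7}
step 1: r1 <- ((r2 + -6) + (r0 // 5)) {1,2,3,5,6,7}
step 2: r2 <- 0                      {0,4}
step 3: r1 <- lane                   {0,4}
step 4: r0 <- lane                   {0,4}
step 5: r1 <- (-2 * (-9 % -3))       {0,1,2,3,4,5,6,7}
step 6: r1 <- r0                     {0,1,2,3,4,5,6,7}
step 7: r0 <- (lane + r1)            {0,1,2,3,4,5,6,7}
step 8: r1 <- min(-5, min(r2, -7))   {0,1,2,3,4,5,6,7}
step 9: eval ((r2 - lane) != -2)     {0,1,2,3,4,5,6,7}
step 10: r2 <- (r1 - (-2 - 11))       {0,1,2,3,4,5,6}
step 11: r0 <- (r0 + 4)               {7}
step 12: r0 <- r2                     {7}
step 13: r0 <- 2                      {7}
step 14: eval ((6 // 5) < (6 // -3))  {0,1,2,3,4,5,6,7}
step 15: r0 <- r1                     {0,1,2,3,4,5,6,7}
step 16: r0 <- ((lane * lane) + 2)    {0,1,2,3,4,5,6,7}

Answer: 17 steps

r2: 6,6,6,6,6,6,6,5
r0: 2,3,6,11,18,27,38,51
r1: -7,-7,-7,-7,-7,-7,-7,-7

steps = 17; useful = 94; efficiency = 94/136 = 47/68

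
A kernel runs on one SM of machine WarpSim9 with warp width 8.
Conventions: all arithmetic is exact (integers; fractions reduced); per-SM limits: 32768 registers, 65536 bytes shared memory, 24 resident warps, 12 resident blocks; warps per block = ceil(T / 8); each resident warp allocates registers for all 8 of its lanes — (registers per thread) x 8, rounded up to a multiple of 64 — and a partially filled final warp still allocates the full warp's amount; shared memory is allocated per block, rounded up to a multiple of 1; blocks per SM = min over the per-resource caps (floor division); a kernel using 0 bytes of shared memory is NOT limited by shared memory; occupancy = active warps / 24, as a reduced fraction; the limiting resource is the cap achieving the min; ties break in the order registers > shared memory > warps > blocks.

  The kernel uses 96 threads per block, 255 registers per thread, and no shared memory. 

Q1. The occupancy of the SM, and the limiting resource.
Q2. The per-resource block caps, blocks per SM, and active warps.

Answer: occupancy 1/2, limited by registers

registers: 1 block
shared memory: no limit (kernel uses none)
warps: 2 blocks
blocks: 12 blocks

Answer: 1 block, 12 active warps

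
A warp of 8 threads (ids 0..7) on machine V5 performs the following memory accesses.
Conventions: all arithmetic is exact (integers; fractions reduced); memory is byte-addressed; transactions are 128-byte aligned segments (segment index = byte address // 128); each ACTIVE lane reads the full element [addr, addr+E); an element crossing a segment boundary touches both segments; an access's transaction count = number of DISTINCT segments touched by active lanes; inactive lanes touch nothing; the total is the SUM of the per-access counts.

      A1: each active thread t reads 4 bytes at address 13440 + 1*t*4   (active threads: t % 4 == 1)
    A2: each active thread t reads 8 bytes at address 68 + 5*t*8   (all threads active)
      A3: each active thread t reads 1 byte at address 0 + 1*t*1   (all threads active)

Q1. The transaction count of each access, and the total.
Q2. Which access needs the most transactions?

A1: 1 transaction
A2: 3 transactions
A3: 1 transaction

Answer: 1,3,1; total 5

Answer: A2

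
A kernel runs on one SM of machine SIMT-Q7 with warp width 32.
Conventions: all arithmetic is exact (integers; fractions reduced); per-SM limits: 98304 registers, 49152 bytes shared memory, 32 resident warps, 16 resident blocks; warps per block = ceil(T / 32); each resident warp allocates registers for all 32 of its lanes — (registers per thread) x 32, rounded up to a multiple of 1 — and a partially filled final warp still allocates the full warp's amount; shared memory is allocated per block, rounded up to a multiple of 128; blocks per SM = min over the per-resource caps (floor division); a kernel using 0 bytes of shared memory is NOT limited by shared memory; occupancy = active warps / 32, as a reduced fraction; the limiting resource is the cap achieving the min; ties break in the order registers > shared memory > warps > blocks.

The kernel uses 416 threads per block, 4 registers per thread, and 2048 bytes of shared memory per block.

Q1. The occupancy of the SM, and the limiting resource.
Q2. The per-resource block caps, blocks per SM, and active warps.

Answer: occupancy 13/16, limited by warps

registers: 59 blocks
shared memory: 24 blocks
warps: 2 blocks
blocks: 16 blocks

Answer: 2 blocks, 26 active warps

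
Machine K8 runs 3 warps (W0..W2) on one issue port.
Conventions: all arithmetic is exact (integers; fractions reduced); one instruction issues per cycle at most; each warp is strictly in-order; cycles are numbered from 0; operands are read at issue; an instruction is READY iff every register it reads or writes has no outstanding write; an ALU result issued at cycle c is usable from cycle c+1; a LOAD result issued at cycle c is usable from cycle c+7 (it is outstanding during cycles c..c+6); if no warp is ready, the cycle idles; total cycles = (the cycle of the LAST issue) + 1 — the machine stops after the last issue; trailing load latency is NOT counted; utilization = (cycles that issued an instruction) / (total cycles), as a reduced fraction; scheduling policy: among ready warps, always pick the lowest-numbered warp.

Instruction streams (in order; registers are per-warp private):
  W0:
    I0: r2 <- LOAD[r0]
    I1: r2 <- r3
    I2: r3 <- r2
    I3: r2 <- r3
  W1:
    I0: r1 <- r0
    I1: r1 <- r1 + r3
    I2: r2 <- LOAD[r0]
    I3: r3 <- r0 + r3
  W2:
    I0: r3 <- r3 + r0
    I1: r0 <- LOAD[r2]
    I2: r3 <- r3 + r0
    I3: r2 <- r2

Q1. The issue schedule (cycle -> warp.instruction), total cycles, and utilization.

cycle 0: W0.I0
cycle 1: W1.I0
cycle 2: W1.I1
cycle 3: W1.I2
cycle 4: W1.I3
cycle 5: W2.I0
cycle 6: W2.I1
cycle 7: W0.I1
cycle 8: W0.I2
cycle 9: W0.I3
cycle 10: idle
cycle 11: idle
cycle 12: idle
cycle 13: W2.I2
cycle 14: W2.I3

Answer: 15 cycles, utilization 4/5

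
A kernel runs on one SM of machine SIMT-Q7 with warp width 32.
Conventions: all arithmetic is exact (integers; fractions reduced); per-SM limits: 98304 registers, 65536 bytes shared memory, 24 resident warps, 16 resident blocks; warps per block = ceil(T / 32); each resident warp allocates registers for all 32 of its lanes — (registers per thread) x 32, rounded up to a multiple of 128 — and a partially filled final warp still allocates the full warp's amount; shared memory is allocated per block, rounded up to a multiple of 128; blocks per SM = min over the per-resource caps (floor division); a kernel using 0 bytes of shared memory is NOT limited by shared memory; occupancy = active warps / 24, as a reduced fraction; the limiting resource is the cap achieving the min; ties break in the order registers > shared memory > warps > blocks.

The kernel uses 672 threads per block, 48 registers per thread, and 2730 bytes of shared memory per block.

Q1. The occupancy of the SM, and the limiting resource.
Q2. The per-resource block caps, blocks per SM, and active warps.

Answer: occupancy 7/8, limited by warps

registers: 3 blocks
shared memory: 23 blocks
warps: 1 block
blocks: 16 blocks

Answer: 1 block, 21 active warps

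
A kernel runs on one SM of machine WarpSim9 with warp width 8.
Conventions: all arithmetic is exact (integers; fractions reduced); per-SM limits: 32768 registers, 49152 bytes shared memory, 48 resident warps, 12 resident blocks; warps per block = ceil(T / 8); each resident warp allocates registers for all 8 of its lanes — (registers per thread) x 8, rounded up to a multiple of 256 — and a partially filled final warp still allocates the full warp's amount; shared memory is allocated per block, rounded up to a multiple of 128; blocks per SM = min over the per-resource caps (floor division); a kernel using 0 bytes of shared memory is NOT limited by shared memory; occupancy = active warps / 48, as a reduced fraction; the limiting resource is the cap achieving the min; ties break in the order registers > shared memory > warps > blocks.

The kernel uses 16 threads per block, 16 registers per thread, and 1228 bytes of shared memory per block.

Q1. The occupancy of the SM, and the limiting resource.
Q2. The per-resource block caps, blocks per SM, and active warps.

Answer: occupancy 1/2, limited by blocks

registers: 64 blocks
shared memory: 38 blocks
warps: 24 blocks
blocks: 12 blocks

Answer: 12 blocks, 24 active warps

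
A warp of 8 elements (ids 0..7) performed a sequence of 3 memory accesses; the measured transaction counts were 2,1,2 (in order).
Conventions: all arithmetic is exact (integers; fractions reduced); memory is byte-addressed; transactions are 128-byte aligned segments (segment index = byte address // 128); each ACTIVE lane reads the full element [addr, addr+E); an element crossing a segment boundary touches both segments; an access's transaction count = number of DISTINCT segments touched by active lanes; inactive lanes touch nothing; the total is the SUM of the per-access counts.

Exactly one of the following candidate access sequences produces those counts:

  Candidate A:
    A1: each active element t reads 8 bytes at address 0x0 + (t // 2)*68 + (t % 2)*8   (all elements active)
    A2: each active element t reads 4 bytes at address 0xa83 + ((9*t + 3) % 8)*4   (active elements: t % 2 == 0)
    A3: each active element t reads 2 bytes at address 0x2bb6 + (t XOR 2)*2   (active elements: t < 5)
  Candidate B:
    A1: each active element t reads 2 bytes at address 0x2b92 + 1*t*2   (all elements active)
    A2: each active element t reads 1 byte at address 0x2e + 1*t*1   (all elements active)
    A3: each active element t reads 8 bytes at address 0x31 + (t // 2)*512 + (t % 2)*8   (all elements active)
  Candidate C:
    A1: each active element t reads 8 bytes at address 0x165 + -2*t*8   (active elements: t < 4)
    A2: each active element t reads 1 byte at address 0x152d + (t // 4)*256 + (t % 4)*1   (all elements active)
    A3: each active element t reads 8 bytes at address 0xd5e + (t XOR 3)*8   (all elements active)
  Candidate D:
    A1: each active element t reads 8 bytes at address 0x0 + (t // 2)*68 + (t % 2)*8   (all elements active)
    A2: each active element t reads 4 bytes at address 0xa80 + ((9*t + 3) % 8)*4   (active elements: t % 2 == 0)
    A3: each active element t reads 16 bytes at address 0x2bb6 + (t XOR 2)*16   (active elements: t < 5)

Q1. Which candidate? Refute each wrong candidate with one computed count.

A: A3 gives 1 transaction, not 2
B: A1 gives 1 transaction, not 2
C: A1 gives 1 transaction, not 2
D: all counts match (2,1,2)

Answer: D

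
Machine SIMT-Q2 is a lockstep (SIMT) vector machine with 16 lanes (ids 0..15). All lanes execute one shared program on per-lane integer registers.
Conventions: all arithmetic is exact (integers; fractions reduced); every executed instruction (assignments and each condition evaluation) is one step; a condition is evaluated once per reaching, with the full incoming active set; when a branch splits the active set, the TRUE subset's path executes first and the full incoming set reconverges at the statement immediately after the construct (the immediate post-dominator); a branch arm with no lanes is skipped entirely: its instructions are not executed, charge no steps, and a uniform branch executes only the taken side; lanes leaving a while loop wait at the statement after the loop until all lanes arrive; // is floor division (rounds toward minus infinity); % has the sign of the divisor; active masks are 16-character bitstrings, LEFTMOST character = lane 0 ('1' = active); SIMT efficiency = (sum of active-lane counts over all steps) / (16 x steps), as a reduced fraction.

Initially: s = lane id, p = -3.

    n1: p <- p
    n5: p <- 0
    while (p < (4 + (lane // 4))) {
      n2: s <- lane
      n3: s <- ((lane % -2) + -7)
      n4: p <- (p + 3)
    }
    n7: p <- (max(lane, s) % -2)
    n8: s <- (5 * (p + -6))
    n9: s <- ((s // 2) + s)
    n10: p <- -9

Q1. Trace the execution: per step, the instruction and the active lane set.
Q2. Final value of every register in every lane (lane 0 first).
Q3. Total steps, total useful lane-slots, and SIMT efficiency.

step 0: p <- p                       1111111111111111
step 1: p <- 0                       1111111111111111
step 2: eval (p < (4 + (lane // 4))) 1111111111111111
step 3: s <- lane                    1111111111111111
step 4: s <- ((lane % -2) + -7)      1111111111111111
step 5: p <- (p + 3)                 1111111111111111
step 6: eval (p < (4 + (lane // 4))) 1111111111111111
step 7: s <- lane                    1111111111111111
step 8: s <- ((lane % -2) + -7)      1111111111111111
step 9: p <- (p + 3)                 1111111111111111
step 10: eval (p < (4 + (lane // 4))) 1111111111111111
step 11: s <- lane                    0000000000001111
step 12: s <- ((lane % -2) + -7)      0000000000001111
step 13: p <- (p + 3)                 0000000000001111
step 14: eval (p < (4 + (lane // 4))) 0000000000001111
step 15: p <- (max(lane, s) % -2)     1111111111111111
step 16: s <- (5 * (p + -6))          1111111111111111
step 17: s <- ((s // 2) + s)          1111111111111111
step 18: p <- -9                      1111111111111111

Answer: 19 steps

s: -45,-53,-45,-53,-45,-53,-45,-53,-45,-53,-45,-53,-45,-53,-45,-53
p: -9,-9,-9,-9,-9,-9,-9,-9,-9,-9,-9,-9,-9,-9,-9,-9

steps = 19; useful = 256; efficiency = 256/304 = 16/19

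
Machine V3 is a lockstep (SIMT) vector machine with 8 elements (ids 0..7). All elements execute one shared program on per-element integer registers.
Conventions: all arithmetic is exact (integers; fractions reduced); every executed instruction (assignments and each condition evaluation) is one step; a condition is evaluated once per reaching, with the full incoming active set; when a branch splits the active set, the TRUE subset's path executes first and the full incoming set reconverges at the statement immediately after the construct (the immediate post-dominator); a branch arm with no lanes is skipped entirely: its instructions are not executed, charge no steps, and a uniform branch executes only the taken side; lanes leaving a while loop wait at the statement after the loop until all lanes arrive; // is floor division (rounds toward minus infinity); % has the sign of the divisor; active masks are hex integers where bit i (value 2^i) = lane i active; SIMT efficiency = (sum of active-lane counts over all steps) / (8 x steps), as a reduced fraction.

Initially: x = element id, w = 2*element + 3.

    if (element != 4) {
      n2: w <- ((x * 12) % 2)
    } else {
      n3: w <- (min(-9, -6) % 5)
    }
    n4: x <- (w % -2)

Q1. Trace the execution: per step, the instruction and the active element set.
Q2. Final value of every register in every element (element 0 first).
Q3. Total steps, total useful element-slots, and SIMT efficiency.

step 0: eval (element != 4)          0xff
step 1: w <- ((x * 12) % 2)          0xef
step 2: w <- (min(-9, -6) % 5)       0x10
step 3: x <- (w % -2)                0xff

Answer: 4 steps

x: 0,0,0,0,-1,0,0,0
w: 0,0,0,0,1,0,0,0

steps = 4; useful = 24; efficiency = 24/32 = 3/4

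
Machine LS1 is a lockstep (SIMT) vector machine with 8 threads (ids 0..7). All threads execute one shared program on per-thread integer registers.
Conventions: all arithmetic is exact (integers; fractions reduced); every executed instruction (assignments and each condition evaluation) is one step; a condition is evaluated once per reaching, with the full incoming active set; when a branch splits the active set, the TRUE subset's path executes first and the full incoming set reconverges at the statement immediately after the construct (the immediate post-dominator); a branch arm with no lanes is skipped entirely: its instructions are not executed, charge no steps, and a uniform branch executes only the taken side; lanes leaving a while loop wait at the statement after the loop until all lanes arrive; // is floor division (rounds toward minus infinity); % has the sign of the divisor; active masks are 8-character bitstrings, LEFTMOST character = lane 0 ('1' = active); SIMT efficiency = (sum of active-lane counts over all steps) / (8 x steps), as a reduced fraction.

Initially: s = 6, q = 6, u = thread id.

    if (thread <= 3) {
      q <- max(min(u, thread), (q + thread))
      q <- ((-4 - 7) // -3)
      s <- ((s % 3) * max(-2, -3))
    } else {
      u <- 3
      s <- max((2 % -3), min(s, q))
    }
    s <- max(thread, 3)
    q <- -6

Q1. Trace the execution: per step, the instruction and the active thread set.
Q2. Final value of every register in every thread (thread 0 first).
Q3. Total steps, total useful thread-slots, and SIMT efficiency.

step 0: eval (thread <= 3)           11111111
step 1: q <- max(min(u, thread), (q + thread)) 11110000
step 2: q <- ((-4 - 7) // -3)        11110000
step 3: s <- ((s % 3) * max(-2, -3)) 11110000
step 4: u <- 3                       00001111
step 5: s <- max((2 % -3), min(s, q)) 00001111
step 6: s <- max(thread, 3)          11111111
step 7: q <- -6                      11111111

Answer: 8 steps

s: 3,3,3,3,4,5,6,7
q: -6,-6,-6,-6,-6,-6,-6,-6
u: 0,1,2,3,3,3,3,3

steps = 8; useful = 44; efficiency = 44/64 = 11/16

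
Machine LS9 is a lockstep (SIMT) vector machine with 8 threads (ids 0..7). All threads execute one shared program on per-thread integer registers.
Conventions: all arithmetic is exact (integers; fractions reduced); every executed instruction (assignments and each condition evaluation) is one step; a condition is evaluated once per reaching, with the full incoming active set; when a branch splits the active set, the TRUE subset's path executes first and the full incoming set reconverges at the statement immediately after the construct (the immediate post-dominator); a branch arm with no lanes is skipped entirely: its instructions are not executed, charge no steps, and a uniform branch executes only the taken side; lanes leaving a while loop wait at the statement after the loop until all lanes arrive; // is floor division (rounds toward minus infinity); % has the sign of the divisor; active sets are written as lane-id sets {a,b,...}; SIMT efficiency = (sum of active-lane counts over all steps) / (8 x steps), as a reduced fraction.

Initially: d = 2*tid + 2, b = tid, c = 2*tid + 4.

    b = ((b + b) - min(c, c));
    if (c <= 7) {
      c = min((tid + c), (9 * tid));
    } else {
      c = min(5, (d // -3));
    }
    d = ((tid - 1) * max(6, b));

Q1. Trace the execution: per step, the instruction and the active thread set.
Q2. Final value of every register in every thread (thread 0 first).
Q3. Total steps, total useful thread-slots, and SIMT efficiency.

step 0: b <- ((b + b) - min(c, c))   {0,1,2,3,4,5,6,7}
step 1: eval (c <= 7)                {0,1,2,3,4,5,6,7}
step 2: c <- min((tid + c), (9 * tid)) {0,1}
step 3: c <- min(5, (d // -3))       {2,3,4,5,6,7}
step 4: d <- ((tid - 1) * max(6, b)) {0,1,2,3,4,5,6,7}

Answer: 5 steps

d: -6,0,6,12,18,24,30,36
b: -4,-4,-4,-4,-4,-4,-4,-4
c: 0,7,-2,-3,-4,-4,-5,-6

steps = 5; useful = 32; efficiency = 32/40 = 4/5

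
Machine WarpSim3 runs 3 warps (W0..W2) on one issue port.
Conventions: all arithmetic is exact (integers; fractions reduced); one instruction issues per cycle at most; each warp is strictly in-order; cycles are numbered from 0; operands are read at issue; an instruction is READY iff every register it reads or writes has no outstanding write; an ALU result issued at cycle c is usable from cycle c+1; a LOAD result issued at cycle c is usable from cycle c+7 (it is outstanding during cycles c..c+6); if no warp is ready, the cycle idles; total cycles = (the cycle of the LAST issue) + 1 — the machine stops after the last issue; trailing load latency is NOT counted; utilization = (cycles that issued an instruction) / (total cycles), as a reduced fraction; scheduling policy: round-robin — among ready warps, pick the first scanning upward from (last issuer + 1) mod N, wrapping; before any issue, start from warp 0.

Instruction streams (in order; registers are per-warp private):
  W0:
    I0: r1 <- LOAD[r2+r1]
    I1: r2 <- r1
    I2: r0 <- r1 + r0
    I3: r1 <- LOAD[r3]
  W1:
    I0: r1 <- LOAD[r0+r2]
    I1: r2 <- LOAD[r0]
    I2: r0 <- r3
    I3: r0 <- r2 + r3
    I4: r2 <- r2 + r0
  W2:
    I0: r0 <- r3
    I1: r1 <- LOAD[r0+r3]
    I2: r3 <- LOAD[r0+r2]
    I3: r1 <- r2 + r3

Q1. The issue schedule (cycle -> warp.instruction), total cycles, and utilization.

cycle 0: W0.I0
cycle 1: W1.I0
cycle 2: W2.I0
cycle 3: W1.I1
cycle 4: W2.I1
cycle 5: W1.I2
cycle 6: W2.I2
cycle 7: W0.I1
cycle 8: W0.I2
cycle 9: W0.I3
cycle 10: W1.I3
cycle 11: W1.I4
cycle 12: idle
cycle 13: W2.I3

Answer: 14 cycles, utilization 13/14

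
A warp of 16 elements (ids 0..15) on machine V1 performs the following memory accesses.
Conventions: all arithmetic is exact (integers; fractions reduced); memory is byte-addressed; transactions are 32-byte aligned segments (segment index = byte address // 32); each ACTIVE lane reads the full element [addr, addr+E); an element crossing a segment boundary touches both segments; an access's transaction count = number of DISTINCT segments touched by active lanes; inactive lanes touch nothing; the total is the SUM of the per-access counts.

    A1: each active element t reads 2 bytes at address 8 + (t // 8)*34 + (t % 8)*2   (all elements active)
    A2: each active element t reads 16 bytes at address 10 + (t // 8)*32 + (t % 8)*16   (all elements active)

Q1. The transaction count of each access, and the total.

A1: 2 transactions
A2: 6 transactions

Answer: 2,6; total 8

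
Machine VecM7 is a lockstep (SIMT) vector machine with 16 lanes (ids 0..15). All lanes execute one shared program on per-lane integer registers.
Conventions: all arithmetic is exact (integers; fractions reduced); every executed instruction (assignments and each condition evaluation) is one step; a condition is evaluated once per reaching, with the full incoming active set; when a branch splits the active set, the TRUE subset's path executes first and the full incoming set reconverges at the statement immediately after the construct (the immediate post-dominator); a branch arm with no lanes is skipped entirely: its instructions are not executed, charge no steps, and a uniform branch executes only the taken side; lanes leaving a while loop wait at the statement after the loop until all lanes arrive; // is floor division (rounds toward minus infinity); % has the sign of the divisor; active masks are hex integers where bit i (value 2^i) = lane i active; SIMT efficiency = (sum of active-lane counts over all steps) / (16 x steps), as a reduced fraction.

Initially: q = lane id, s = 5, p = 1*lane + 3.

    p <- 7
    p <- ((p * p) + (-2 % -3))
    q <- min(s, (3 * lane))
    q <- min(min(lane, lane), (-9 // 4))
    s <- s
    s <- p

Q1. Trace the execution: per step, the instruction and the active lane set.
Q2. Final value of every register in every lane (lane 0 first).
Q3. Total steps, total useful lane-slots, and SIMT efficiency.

step 0: p <- 7                       0xffff
step 1: p <- ((p * p) + (-2 % -3))   0xffff
step 2: q <- min(s, (3 * lane))      0xffff
step 3: q <- min(min(lane, lane), (-9 // 4)) 0xffff
step 4: s <- s                       0xffff
step 5: s <- p                       0xffff

Answer: 6 steps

q: -3,-3,-3,-3,-3,-3,-3,-3,-3,-3,-3,-3,-3,-3,-3,-3
s: 47,47,47,47,47,47,47,47,47,47,47,47,47,47,47,47
p: 47,47,47,47,47,47,47,47,47,47,47,47,47,47,47,47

steps = 6; useful = 96; efficiency = 96/96 = 1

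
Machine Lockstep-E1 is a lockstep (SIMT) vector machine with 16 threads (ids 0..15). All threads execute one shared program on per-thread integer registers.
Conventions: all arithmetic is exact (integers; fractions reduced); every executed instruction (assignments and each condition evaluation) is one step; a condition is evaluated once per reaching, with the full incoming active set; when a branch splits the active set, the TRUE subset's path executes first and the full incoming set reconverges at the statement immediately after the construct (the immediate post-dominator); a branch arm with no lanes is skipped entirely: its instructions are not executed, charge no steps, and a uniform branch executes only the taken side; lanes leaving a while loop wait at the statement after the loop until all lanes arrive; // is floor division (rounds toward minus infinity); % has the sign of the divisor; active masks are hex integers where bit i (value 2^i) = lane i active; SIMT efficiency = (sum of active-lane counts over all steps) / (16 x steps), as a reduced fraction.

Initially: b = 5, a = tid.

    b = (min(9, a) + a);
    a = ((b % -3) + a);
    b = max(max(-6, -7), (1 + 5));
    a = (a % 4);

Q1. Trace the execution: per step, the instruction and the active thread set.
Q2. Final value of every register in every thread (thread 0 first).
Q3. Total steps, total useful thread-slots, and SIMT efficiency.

step 0: b <- (min(9, a) + a)         0xffff
step 1: a <- ((b % -3) + a)          0xffff
step 2: b <- max(max(-6, -7), (1 + 5)) 0xffff
step 3: a <- (a % 4)                 0xffff

Answer: 4 steps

b: 6,6,6,6,6,6,6,6,6,6,6,6,6,6,6,6
a: 0,0,0,3,3,3,2,2,2,1,0,2,0,3,1,3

steps = 4; useful = 64; efficiency = 64/64 = 1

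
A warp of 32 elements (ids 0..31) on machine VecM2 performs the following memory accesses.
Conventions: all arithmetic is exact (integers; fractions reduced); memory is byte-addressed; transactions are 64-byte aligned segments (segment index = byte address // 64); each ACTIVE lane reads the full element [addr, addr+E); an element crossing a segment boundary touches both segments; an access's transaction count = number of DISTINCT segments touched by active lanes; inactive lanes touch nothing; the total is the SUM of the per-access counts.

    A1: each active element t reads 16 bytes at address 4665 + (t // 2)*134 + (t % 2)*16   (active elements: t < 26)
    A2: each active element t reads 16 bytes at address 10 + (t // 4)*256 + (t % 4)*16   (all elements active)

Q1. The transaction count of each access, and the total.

A1: 20 transactions
A2: 16 transactions

Answer: 20,16; total 36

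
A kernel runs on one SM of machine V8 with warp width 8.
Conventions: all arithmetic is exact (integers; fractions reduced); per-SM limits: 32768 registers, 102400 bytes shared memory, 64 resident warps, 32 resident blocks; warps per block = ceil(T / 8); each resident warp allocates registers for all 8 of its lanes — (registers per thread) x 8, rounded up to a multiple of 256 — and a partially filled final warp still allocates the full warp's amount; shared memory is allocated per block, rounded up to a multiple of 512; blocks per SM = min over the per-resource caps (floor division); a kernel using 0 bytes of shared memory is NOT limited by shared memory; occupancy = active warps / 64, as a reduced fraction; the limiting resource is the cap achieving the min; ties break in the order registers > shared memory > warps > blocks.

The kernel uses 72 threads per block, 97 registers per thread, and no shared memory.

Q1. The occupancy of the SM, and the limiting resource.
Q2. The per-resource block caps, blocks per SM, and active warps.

Answer: occupancy 27/64, limited by registers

registers: 3 blocks
shared memory: no limit (kernel uses none)
warps: 7 blocks
blocks: 32 blocks

Answer: 3 blocks, 27 active warps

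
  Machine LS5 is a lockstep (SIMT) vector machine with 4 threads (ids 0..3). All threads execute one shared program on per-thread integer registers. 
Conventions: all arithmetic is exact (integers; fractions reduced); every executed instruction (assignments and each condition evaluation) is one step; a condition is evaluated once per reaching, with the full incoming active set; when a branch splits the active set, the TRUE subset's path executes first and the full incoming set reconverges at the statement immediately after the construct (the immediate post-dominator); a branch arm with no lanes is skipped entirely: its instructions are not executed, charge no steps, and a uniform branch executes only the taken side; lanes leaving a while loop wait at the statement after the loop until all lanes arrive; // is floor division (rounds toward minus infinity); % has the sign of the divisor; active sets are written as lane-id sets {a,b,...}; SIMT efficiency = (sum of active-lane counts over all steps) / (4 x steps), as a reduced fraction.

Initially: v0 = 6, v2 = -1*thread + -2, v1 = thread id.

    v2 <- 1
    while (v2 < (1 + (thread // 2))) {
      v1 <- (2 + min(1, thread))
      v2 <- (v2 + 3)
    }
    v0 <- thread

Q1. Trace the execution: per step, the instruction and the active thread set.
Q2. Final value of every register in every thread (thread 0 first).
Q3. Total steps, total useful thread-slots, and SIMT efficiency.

step 0: v2 <- 1                      {0,1,2,3}
step 1: eval (v2 < (1 + (thread // 2))) {0,1,2,3}
step 2: v1 <- (2 + min(1, thread))   {2,3}
step 3: v2 <- (v2 + 3)               {2,3}
step 4: eval (v2 < (1 + (thread // 2))) {2,3}
step 5: v0 <- thread                 {0,1,2,3}

Answer: 6 steps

v0: 0,1,2,3
v2: 1,1,4,4
v1: 0,1,3,3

steps = 6; useful = 18; efficiency = 18/24 = 3/4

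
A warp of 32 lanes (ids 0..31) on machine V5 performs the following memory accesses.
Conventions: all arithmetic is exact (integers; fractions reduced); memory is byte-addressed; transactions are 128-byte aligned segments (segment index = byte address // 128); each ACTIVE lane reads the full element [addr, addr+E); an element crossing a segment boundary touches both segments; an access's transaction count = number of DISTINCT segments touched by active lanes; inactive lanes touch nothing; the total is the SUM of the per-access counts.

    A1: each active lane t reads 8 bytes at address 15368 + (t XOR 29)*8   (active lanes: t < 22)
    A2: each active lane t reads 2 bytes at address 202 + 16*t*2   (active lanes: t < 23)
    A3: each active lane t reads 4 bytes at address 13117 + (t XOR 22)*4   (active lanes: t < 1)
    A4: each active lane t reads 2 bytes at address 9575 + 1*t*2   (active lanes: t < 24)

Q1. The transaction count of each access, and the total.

A1: 3 transactions
A2: 7 transactions
A3: 1 transaction
A4: 2 transactions

Answer: 3,7,1,2; total 13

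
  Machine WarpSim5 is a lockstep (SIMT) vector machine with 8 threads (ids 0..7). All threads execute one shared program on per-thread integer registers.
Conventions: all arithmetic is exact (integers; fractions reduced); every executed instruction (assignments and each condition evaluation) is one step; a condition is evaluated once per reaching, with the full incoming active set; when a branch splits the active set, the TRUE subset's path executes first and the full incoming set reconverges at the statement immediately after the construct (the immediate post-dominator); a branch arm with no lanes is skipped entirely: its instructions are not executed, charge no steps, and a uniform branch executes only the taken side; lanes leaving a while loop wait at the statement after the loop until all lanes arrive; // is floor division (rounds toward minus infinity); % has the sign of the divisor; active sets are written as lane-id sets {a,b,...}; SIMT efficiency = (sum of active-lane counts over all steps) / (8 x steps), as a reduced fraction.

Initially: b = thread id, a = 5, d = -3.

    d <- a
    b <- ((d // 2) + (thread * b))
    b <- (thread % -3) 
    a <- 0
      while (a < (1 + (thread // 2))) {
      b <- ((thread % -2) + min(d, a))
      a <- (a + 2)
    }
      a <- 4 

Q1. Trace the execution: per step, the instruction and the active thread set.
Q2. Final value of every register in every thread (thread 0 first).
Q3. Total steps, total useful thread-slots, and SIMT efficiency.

step 0: d <- a                       {0,1,2,3,4,5,6,7}
step 1: b <- ((d // 2) + (thread * b)) {0,1,2,3,4,5,6,7}
step 2: b <- (thread % -3)           {0,1,2,3,4,5,6,7}
step 3: a <- 0                       {0,1,2,3,4,5,6,7}
step 4: eval (a < (1 + (thread // 2))) {0,1,2,3,4,5,6,7}
step 5: b <- ((thread % -2) + min(d, a)) {0,1,2,3,4,5,6,7}
step 6: a <- (a + 2)                 {0,1,2,3,4,5,6,7}
step 7: eval (a < (1 + (thread // 2))) {0,1,2,3,4,5,6,7}
step 8: b <- ((thread % -2) + min(d, a)) {4,5,6,7}
step 9: a <- (a + 2)                 {4,5,6,7}
step 10: eval (a < (1 + (thread // 2))) {4,5,6,7}
step 11: a <- 4                       {0,1,2,3,4,5,6,7}

Answer: 12 steps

b: 0,-1,0,-1,2,1,2,1
a: 4,4,4,4,4,4,4,4
d: 5,5,5,5,5,5,5,5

steps = 12; useful = 84; efficiency = 84/96 = 7/8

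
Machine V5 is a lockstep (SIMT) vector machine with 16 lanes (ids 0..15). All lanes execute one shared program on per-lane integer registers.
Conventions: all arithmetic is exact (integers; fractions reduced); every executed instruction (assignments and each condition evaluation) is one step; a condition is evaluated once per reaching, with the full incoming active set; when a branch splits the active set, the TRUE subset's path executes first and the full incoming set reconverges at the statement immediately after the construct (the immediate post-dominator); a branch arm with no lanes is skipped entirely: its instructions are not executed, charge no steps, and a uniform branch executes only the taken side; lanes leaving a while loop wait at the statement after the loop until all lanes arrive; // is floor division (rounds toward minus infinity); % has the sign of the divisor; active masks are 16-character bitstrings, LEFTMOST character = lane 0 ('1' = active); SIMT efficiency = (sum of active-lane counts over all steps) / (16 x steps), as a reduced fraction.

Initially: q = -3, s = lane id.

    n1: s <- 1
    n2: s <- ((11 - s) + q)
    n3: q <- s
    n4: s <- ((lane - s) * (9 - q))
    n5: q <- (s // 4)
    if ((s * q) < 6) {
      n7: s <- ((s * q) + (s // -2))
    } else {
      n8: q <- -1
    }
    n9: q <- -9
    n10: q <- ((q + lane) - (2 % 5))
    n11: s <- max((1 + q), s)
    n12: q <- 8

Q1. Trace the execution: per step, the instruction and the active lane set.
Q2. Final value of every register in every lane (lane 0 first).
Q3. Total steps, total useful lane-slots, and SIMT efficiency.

step 0: s <- 1                       1111111111111111
step 1: s <- ((11 - s) + q)          1111111111111111
step 2: q <- s                       1111111111111111
step 3: s <- ((lane - s) * (9 - q))  1111111111111111
step 4: q <- (s // 4)                1111111111111111
step 5: eval ((s * q) < 6)           1111111111111111
step 6: s <- ((s * q) + (s // -2))   0000011111000000
step 7: q <- -1                      1111100000111111
step 8: q <- -9                      1111111111111111
step 9: q <- ((q + lane) - (2 % 5))  1111111111111111
step 10: s <- max((1 + q), s)         1111111111111111
step 11: q <- 8                       1111111111111111

Answer: 12 steps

q: 8,8,8,8,8,8,8,8,8,8,8,8,8,8,8,8
s: -10,-9,-8,-7,-6,6,3,0,-1,2,6,8,10,12,14,16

steps = 12; useful = 176; efficiency = 176/192 = 11/12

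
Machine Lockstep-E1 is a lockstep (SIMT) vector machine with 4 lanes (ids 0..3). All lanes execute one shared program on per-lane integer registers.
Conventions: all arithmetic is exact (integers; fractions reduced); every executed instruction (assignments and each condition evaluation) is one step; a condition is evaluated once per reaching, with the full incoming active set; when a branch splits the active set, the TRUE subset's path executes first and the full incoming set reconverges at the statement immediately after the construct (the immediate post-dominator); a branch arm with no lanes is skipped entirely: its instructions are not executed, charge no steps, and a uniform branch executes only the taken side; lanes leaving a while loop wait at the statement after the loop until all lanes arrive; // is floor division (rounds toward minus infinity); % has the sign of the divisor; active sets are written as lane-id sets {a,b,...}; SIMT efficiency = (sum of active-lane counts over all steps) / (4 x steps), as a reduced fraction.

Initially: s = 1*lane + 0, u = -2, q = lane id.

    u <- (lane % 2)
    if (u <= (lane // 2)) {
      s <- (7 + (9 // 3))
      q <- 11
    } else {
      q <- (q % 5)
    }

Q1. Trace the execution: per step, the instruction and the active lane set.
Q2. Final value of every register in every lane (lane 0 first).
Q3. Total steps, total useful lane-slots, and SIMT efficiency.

step 0: u <- (lane % 2)              {0,1,2,3}
step 1: eval (u <= (lane // 2))      {0,1,2,3}
step 2: s <- (7 + (9 // 3))          {0,2,3}
step 3: q <- 11                      {0,2,3}
step 4: q <- (q % 5)                 {1}

Answer: 5 steps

s: 10,1,10,10
u: 0,1,0,1
q: 11,1,11,11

steps = 5; useful = 15; efficiency = 15/20 = 3/4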